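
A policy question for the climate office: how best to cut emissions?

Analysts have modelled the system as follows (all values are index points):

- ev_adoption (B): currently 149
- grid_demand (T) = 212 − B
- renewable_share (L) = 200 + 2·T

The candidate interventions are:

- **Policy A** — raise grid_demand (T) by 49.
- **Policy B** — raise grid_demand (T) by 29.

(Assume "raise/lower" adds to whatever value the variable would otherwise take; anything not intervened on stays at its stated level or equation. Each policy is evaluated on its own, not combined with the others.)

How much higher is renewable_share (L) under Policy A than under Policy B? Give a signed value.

40

Policy A (T + 49):
  B = 149
  T = 212 − 149 (+49 from intervention) = 112
  L = 200 + 2·112 = 424
Policy B (T + 29):
  B = 149
  T = 212 − 149 (+29 from intervention) = 92
  L = 200 + 2·92 = 384
L: 424 − 384 = 40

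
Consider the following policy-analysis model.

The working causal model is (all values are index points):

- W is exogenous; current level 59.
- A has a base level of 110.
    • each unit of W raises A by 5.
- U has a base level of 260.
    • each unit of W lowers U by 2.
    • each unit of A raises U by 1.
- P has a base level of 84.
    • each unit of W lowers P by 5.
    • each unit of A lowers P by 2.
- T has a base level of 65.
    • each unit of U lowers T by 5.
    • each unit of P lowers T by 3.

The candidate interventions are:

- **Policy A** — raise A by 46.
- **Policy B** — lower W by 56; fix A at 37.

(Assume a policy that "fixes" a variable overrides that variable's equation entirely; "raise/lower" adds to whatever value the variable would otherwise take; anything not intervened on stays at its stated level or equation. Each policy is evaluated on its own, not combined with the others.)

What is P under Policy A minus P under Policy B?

Policy A (A + 46):
  W = 59
  A = 110 + 5·59 (+46 from intervention) = 451
  P = 84 − 5·59 − 2·451 = -1113
Policy B (W − 56, A := 37):
  W = 59 − 56 = 3
  A = 37
  P = 84 − 5·3 − 2·37 = -5
P: -1113 − (-5) = -1108

-1108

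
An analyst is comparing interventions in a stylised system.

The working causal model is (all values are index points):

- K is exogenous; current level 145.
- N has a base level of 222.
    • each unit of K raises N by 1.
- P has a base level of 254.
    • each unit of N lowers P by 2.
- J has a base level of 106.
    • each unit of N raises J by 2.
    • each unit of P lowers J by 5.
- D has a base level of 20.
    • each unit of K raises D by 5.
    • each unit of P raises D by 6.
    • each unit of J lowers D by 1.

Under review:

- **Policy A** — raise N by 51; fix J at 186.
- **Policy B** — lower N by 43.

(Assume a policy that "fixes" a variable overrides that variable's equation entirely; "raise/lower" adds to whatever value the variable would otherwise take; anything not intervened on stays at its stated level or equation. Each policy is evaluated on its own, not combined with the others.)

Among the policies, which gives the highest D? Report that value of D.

-2933

Policy A (N + 51, J := 186):
  K = 145
  N = 222 + 145 (+51 from intervention) = 418
  P = 254 − 2·418 = -582
  J = 186
  D = 20 + 5·145 + 6·(-582) − 186 = -2933
Policy B (N − 43):
  K = 145
  N = 222 + 145 (−43 from intervention) = 324
  P = 254 − 2·324 = -394
  J = 106 + 2·324 − 5·(-394) = 2724
  D = 20 + 5·145 + 6·(-394) − 2724 = -4343
Comparing — Policy A: D=-2933, Policy B: D=-4343. Highest is -2933 (Policy A).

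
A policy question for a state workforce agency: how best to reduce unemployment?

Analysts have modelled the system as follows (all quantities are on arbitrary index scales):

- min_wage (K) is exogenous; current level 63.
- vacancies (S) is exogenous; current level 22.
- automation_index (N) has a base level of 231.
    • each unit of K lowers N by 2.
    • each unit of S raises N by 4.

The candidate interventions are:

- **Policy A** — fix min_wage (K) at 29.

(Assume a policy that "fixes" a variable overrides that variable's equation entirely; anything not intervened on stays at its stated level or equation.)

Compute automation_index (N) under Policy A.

Policy A (K := 29):
  K = 29
  S = 22
  N = 231 − 2·29 + 4·22 = 261

261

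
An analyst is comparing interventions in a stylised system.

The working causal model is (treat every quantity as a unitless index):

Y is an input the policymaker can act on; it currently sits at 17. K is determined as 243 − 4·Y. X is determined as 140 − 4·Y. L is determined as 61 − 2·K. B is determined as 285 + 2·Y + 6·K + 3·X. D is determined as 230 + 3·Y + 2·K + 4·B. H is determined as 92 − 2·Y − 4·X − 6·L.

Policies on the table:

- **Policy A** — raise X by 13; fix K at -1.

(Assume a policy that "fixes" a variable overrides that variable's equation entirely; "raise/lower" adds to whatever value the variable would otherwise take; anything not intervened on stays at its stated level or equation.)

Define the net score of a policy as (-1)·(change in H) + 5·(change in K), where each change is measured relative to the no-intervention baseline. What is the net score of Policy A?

1284

Baseline:
  Y = 17
  K = 243 − 4·17 = 175
  X = 140 − 4·17 = 72
  L = 61 − 2·175 = -289
  H = 92 − 2·17 − 4·72 − 6·(-289) = 1504
Policy A (X + 13, K := -1):
  Y = 17
  K = -1
  X = 140 − 4·17 (+13 from intervention) = 85
  L = 61 − 2·(-1) = 63
  H = 92 − 2·17 − 4·85 − 6·63 = -660
ΔH = -660 − 1504 = -2164; ΔK = -1 − 175 = -176
Score = (-1)·(-2164) + 5·(-176) = 1284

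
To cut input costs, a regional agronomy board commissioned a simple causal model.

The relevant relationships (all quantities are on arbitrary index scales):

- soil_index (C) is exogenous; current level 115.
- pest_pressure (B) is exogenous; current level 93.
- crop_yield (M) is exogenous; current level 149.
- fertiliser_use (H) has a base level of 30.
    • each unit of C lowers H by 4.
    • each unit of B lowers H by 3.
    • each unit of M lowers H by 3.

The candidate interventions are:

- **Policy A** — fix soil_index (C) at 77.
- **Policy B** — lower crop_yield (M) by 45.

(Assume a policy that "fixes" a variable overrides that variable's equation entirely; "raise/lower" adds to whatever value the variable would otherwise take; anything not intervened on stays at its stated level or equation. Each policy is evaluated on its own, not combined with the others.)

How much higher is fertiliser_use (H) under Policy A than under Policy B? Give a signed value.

17

Policy A (C := 77):
  C = 77
  B = 93
  M = 149
  H = 30 − 4·77 − 3·93 − 3·149 = -1004
Policy B (M − 45):
  C = 115
  B = 93
  M = 149 − 45 = 104
  H = 30 − 4·115 − 3·93 − 3·104 = -1021
H: -1004 − (-1021) = 17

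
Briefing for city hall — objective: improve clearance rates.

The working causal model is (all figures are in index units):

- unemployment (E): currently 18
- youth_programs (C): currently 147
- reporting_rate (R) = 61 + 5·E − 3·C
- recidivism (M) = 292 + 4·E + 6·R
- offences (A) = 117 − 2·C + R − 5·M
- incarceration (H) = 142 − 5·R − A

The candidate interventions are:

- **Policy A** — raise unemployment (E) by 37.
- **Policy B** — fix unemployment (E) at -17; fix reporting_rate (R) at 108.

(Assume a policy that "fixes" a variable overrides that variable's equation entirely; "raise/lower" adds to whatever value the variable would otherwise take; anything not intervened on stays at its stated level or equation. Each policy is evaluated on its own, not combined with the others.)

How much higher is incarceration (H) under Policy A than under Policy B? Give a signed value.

-3672

Policy A (E + 37):
  E = 18 + 37 = 55
  C = 147
  R = 61 + 5·55 − 3·147 = -105
  M = 292 + 4·55 + 6·(-105) = -118
  A = 117 − 2·147 + (-105) − 5·(-118) = 308
  H = 142 − 5·(-105) − 308 = 359
Policy B (E := -17, R := 108):
  E = -17
  C = 147
  R = 108
  M = 292 + 4·(-17) + 6·108 = 872
  A = 117 − 2·147 + 108 − 5·872 = -4429
  H = 142 − 5·108 − (-4429) = 4031
H: 359 − 4031 = -3672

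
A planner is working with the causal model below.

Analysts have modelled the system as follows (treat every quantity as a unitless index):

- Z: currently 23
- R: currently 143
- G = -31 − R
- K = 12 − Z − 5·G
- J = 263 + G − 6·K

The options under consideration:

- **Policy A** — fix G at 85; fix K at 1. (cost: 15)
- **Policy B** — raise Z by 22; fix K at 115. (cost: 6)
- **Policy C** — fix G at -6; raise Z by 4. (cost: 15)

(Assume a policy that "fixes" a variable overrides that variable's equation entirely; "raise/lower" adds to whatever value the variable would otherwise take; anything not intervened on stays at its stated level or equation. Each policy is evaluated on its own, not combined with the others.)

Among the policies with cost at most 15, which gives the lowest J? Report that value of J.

Policy A (G := 85, K := 1):
  Z = 23
  R = 143
  G = 85
  K = 1
  J = 263 + 85 − 6·1 = 342
Policy B (Z + 22, K := 115):
  Z = 23 + 22 = 45
  R = 143
  G = -31 − 143 = -174
  K = 115
  J = 263 + (-174) − 6·115 = -601
Policy C (G := -6, Z + 4):
  Z = 23 + 4 = 27
  R = 143
  G = -6
  K = 12 − 27 − 5·(-6) = 15
  J = 263 + (-6) − 6·15 = 167
Comparing — Policy A: J=342, Policy B: J=-601, Policy C: J=167. Lowest is -601 (Policy B).

-601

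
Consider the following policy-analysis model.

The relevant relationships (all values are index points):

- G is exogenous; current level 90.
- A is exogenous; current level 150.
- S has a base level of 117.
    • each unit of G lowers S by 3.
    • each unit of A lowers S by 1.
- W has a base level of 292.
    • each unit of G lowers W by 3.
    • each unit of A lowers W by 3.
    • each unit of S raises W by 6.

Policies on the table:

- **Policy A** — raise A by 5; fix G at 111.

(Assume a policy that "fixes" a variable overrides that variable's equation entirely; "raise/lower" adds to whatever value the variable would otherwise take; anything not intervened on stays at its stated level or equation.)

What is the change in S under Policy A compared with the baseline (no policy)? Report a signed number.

-68

Baseline:
  G = 90
  A = 150
  S = 117 − 3·90 − 150 = -303
Policy A (A + 5, G := 111):
  G = 111
  A = 150 + 5 = 155
  S = 117 − 3·111 − 155 = -371
Change in S: -371 − (-303) = -68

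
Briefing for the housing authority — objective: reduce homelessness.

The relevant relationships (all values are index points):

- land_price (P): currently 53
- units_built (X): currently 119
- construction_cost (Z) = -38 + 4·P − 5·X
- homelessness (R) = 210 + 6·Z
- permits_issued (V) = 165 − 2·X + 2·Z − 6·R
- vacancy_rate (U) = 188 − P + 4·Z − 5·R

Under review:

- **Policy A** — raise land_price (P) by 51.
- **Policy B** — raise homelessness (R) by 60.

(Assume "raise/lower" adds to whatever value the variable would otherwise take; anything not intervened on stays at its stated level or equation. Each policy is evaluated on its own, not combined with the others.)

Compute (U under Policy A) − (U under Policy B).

-5055

Policy A (P + 51):
  P = 53 + 51 = 104
  X = 119
  Z = -38 + 4·104 − 5·119 = -217
  R = 210 + 6·(-217) = -1092
  U = 188 − 104 + 4·(-217) − 5·(-1092) = 4676
Policy B (R + 60):
  P = 53
  X = 119
  Z = -38 + 4·53 − 5·119 = -421
  R = 210 + 6·(-421) (+60 from intervention) = -2256
  U = 188 − 53 + 4·(-421) − 5·(-2256) = 9731
U: 4676 − 9731 = -5055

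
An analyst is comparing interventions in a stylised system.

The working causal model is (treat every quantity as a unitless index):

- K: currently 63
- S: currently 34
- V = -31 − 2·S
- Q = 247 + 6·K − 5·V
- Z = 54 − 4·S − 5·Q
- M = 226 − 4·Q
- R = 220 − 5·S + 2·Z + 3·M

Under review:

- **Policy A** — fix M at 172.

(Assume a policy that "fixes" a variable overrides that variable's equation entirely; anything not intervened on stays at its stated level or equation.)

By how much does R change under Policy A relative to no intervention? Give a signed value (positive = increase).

Baseline:
  K = 63
  S = 34
  V = -31 − 2·34 = -99
  Q = 247 + 6·63 − 5·(-99) = 1120
  Z = 54 − 4·34 − 5·1120 = -5682
  M = 226 − 4·1120 = -4254
  R = 220 − 5·34 + 2·(-5682) + 3·(-4254) = -24076
Policy A (M := 172):
  K = 63
  S = 34
  V = -31 − 2·34 = -99
  Q = 247 + 6·63 − 5·(-99) = 1120
  Z = 54 − 4·34 − 5·1120 = -5682
  M = 172
  R = 220 − 5·34 + 2·(-5682) + 3·172 = -10798
Change in R: -10798 − (-24076) = 13278

13278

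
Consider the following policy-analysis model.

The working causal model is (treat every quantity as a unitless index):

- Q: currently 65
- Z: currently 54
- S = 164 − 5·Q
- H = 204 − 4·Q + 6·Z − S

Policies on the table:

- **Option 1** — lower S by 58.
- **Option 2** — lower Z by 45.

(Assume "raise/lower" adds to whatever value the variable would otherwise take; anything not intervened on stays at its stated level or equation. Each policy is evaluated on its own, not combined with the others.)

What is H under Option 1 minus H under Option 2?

328

Option 1 (S − 58):
  Q = 65
  Z = 54
  S = 164 − 5·65 (−58 from intervention) = -219
  H = 204 − 4·65 + 6·54 − (-219) = 487
Option 2 (Z − 45):
  Q = 65
  Z = 54 − 45 = 9
  S = 164 − 5·65 = -161
  H = 204 − 4·65 + 6·9 − (-161) = 159
H: 487 − 159 = 328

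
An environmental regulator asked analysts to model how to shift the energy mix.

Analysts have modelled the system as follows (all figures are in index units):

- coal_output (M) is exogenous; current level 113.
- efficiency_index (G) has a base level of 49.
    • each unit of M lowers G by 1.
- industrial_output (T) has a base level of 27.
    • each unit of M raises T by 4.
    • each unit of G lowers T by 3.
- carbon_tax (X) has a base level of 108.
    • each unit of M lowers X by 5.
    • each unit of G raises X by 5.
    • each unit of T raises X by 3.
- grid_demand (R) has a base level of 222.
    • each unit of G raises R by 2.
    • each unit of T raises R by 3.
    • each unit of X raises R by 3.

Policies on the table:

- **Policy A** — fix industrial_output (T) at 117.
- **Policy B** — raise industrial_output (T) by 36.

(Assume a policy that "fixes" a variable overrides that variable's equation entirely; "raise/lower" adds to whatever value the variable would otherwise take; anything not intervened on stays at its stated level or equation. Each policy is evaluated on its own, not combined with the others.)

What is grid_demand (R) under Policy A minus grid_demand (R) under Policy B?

-7080

Policy A (T := 117):
  M = 113
  G = 49 − 113 = -64
  T = 117
  X = 108 − 5·113 + 5·(-64) + 3·117 = -426
  R = 222 + 2·(-64) + 3·117 + 3·(-426) = -833
Policy B (T + 36):
  M = 113
  G = 49 − 113 = -64
  T = 27 + 4·113 − 3·(-64) (+36 from intervention) = 707
  X = 108 − 5·113 + 5·(-64) + 3·707 = 1344
  R = 222 + 2·(-64) + 3·707 + 3·1344 = 6247
R: -833 − 6247 = -7080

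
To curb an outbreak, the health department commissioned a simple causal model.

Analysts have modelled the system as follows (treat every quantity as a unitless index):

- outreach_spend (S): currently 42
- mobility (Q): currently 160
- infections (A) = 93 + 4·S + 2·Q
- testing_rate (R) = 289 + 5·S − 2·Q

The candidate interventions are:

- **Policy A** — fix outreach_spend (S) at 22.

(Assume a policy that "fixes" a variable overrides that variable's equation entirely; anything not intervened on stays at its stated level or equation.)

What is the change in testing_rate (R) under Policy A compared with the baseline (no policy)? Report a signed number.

-100

Baseline:
  S = 42
  Q = 160
  R = 289 + 5·42 − 2·160 = 179
Policy A (S := 22):
  S = 22
  Q = 160
  R = 289 + 5·22 − 2·160 = 79
Change in R: 79 − 179 = -100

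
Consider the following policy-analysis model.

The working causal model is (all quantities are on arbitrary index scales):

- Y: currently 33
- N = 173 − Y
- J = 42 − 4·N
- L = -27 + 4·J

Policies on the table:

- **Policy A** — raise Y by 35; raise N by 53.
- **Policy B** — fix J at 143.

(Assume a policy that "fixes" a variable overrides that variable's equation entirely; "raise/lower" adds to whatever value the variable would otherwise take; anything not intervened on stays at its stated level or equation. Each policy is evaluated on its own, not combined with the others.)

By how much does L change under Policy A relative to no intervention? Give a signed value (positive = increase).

-288

Baseline:
  Y = 33
  N = 173 − 33 = 140
  J = 42 − 4·140 = -518
  L = -27 + 4·(-518) = -2099
Policy A (Y + 35, N + 53):
  Y = 33 + 35 = 68
  N = 173 − 68 (+53 from intervention) = 158
  J = 42 − 4·158 = -590
  L = -27 + 4·(-590) = -2387
Change in L: -2387 − (-2099) = -288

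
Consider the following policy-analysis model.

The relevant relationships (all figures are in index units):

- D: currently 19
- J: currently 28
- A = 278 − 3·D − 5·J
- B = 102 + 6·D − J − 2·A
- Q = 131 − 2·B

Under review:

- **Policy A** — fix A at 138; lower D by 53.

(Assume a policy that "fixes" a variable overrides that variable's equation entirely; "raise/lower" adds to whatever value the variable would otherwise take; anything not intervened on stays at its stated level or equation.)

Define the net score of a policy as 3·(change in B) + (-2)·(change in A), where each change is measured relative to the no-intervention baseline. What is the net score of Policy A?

Baseline:
  D = 19
  J = 28
  A = 278 − 3·19 − 5·28 = 81
  B = 102 + 6·19 − 28 − 2·81 = 26
Policy A (A := 138, D − 53):
  D = 19 − 53 = -34
  J = 28
  A = 138
  B = 102 + 6·(-34) − 28 − 2·138 = -406
ΔB = -406 − 26 = -432; ΔA = 138 − 81 = 57
Score = 3·(-432) + (-2)·57 = -1410

-1410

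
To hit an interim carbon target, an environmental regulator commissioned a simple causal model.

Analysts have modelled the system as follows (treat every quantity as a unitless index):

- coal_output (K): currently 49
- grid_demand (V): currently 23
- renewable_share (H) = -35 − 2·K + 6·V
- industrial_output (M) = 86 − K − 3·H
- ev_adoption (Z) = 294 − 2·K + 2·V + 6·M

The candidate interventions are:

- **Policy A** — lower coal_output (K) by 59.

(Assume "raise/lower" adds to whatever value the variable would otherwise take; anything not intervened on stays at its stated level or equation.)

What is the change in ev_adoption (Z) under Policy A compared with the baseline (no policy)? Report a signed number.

-1652

Baseline:
  K = 49
  V = 23
  H = -35 − 2·49 + 6·23 = 5
  M = 86 − 49 − 3·5 = 22
  Z = 294 − 2·49 + 2·23 + 6·22 = 374
Policy A (K − 59):
  K = 49 − 59 = -10
  V = 23
  H = -35 − 2·(-10) + 6·23 = 123
  M = 86 − (-10) − 3·123 = -273
  Z = 294 − 2·(-10) + 2·23 + 6·(-273) = -1278
Change in Z: -1278 − 374 = -1652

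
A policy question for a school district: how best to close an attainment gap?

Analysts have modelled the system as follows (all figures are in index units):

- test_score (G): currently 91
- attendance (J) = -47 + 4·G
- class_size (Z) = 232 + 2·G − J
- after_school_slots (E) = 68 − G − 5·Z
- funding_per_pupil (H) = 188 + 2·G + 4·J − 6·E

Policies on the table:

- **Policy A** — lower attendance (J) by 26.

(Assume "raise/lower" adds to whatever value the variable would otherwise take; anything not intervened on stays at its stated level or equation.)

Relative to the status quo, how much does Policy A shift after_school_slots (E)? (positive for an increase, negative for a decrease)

Baseline:
  G = 91
  J = -47 + 4·91 = 317
  Z = 232 + 2·91 − 317 = 97
  E = 68 − 91 − 5·97 = -508
Policy A (J − 26):
  G = 91
  J = -47 + 4·91 (−26 from intervention) = 291
  Z = 232 + 2·91 − 291 = 123
  E = 68 − 91 − 5·123 = -638
Change in E: -638 − (-508) = -130

-130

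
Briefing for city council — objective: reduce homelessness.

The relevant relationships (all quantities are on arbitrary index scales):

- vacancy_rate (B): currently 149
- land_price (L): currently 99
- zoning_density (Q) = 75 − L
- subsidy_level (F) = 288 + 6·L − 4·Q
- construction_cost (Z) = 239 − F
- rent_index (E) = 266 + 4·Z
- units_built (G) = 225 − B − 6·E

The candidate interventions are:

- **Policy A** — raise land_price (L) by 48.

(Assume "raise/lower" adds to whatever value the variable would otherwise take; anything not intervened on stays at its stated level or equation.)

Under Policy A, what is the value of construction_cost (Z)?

Policy A (L + 48):
  L = 99 + 48 = 147
  Q = 75 − 147 = -72
  F = 288 + 6·147 − 4·(-72) = 1458
  Z = 239 − 1458 = -1219

-1219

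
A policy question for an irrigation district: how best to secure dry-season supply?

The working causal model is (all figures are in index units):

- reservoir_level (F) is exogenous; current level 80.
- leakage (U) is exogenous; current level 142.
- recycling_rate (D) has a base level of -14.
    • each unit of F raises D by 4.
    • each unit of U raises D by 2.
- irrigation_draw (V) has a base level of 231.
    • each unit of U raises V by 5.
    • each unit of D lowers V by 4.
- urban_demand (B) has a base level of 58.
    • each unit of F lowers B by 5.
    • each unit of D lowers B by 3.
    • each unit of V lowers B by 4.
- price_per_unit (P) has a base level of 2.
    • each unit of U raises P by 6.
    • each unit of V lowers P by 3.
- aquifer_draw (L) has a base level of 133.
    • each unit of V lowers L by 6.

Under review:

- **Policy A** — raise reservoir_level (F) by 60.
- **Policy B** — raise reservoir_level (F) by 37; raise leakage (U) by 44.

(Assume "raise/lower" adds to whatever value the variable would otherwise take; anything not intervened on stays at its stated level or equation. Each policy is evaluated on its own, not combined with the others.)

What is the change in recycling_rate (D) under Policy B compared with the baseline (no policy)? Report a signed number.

Baseline:
  F = 80
  U = 142
  D = -14 + 4·80 + 2·142 = 590
Policy B (F + 37, U + 44):
  F = 80 + 37 = 117
  U = 142 + 44 = 186
  D = -14 + 4·117 + 2·186 = 826
Change in D: 826 − 590 = 236

236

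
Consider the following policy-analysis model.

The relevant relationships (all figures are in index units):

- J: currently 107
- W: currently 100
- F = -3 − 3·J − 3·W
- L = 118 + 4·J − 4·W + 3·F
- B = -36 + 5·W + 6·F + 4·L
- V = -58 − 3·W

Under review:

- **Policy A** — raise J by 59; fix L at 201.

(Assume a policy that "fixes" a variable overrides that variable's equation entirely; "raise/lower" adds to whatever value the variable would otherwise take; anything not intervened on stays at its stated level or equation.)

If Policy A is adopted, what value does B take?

-3538

Policy A (J + 59, L := 201):
  J = 107 + 59 = 166
  W = 100
  F = -3 − 3·166 − 3·100 = -801
  L = 201
  B = -36 + 5·100 + 6·(-801) + 4·201 = -3538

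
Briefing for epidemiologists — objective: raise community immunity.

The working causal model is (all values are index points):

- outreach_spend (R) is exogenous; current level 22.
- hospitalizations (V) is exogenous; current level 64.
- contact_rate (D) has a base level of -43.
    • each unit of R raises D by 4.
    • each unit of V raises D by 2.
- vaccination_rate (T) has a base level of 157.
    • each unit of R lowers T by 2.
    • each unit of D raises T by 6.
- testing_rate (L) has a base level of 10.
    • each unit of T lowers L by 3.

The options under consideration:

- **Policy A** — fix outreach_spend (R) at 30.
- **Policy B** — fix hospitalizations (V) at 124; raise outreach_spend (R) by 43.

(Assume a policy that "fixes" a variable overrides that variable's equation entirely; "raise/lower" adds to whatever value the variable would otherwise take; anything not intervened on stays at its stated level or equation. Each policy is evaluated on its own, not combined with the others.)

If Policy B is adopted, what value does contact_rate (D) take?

Policy B (V := 124, R + 43):
  R = 22 + 43 = 65
  V = 124
  D = -43 + 4·65 + 2·124 = 465

465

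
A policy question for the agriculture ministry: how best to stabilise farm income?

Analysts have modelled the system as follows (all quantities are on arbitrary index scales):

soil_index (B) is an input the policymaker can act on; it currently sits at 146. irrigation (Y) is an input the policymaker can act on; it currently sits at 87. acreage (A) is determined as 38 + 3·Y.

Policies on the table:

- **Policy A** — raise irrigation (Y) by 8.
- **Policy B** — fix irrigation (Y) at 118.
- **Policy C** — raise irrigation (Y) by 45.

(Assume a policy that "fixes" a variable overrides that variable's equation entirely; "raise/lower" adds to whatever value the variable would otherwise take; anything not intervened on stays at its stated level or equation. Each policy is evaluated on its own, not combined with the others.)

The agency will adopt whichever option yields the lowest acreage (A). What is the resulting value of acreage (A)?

Policy A (Y + 8):
  Y = 87 + 8 = 95
  A = 38 + 3·95 = 323
Policy B (Y := 118):
  Y = 118
  A = 38 + 3·118 = 392
Policy C (Y + 45):
  Y = 87 + 45 = 132
  A = 38 + 3·132 = 434
Comparing — Policy A: A=323, Policy B: A=392, Policy C: A=434. Lowest is 323 (Policy A).

323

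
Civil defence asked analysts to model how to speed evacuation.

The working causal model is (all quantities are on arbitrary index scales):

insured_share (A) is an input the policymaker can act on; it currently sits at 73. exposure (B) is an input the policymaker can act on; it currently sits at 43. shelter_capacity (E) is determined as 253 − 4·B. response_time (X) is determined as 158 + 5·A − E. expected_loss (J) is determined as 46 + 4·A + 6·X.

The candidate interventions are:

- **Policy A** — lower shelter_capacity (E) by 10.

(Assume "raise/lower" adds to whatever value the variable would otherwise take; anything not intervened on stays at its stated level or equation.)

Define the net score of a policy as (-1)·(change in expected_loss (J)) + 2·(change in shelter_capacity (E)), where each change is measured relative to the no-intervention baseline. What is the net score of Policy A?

Baseline:
  A = 73
  B = 43
  E = 253 − 4·43 = 81
  X = 158 + 5·73 − 81 = 442
  J = 46 + 4·73 + 6·442 = 2990
Policy A (E − 10):
  A = 73
  B = 43
  E = 253 − 4·43 (−10 from intervention) = 71
  X = 158 + 5·73 − 71 = 452
  J = 46 + 4·73 + 6·452 = 3050
ΔJ = 3050 − 2990 = 60; ΔE = 71 − 81 = -10
Score = (-1)·60 + 2·(-10) = -80

-80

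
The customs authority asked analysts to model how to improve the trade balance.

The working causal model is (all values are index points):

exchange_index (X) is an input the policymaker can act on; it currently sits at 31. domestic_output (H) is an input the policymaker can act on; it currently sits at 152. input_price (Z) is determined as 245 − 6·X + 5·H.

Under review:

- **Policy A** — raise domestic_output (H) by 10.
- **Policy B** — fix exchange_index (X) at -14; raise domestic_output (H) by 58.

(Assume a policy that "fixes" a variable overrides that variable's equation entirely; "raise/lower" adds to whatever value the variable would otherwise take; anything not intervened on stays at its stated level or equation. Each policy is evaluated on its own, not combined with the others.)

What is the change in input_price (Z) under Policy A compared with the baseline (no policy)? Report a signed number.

Baseline:
  X = 31
  H = 152
  Z = 245 − 6·31 + 5·152 = 819
Policy A (H + 10):
  X = 31
  H = 152 + 10 = 162
  Z = 245 − 6·31 + 5·162 = 869
Change in Z: 869 − 819 = 50

50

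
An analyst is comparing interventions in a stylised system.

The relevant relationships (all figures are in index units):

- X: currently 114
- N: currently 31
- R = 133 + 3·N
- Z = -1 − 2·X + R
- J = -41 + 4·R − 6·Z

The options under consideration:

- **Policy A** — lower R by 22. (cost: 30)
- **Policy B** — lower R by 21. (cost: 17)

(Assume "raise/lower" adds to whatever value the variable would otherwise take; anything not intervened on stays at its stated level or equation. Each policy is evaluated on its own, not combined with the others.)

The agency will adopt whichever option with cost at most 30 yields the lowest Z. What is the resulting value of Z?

-25

Policy A (R − 22):
  X = 114
  N = 31
  R = 133 + 3·31 (−22 from intervention) = 204
  Z = -1 − 2·114 + 204 = -25
Policy B (R − 21):
  X = 114
  N = 31
  R = 133 + 3·31 (−21 from intervention) = 205
  Z = -1 − 2·114 + 205 = -24
Comparing — Policy A: Z=-25, Policy B: Z=-24. Lowest is -25 (Policy A).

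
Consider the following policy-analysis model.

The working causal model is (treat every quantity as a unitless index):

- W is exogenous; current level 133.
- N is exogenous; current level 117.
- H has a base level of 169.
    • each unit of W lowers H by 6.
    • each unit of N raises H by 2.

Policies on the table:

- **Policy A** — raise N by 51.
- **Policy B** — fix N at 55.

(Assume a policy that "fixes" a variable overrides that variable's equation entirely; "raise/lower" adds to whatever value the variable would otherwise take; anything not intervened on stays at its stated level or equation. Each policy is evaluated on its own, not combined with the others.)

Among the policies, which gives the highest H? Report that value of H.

Policy A (N + 51):
  W = 133
  N = 117 + 51 = 168
  H = 169 − 6·133 + 2·168 = -293
Policy B (N := 55):
  W = 133
  N = 55
  H = 169 − 6·133 + 2·55 = -519
Comparing — Policy A: H=-293, Policy B: H=-519. Highest is -293 (Policy A).

-293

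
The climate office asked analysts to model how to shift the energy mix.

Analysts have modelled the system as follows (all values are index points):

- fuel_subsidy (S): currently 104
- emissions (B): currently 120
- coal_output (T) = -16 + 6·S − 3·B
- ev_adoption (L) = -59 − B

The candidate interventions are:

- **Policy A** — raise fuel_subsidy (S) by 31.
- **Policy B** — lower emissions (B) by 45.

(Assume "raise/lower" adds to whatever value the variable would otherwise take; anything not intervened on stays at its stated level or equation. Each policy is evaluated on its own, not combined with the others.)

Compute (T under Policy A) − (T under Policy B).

Policy A (S + 31):
  S = 104 + 31 = 135
  B = 120
  T = -16 + 6·135 − 3·120 = 434
Policy B (B − 45):
  S = 104
  B = 120 − 45 = 75
  T = -16 + 6·104 − 3·75 = 383
T: 434 − 383 = 51

51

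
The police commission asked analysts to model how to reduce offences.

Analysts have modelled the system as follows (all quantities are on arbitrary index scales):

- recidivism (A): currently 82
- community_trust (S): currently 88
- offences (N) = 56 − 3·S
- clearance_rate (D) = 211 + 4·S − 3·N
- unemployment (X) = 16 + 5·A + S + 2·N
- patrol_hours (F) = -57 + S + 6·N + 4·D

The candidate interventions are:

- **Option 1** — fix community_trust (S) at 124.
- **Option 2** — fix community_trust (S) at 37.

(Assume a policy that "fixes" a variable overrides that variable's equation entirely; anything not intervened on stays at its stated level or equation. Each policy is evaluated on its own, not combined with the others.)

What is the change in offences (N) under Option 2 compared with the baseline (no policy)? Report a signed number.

153

Baseline:
  S = 88
  N = 56 − 3·88 = -208
Option 2 (S := 37):
  S = 37
  N = 56 − 3·37 = -55
Change in N: -55 − (-208) = 153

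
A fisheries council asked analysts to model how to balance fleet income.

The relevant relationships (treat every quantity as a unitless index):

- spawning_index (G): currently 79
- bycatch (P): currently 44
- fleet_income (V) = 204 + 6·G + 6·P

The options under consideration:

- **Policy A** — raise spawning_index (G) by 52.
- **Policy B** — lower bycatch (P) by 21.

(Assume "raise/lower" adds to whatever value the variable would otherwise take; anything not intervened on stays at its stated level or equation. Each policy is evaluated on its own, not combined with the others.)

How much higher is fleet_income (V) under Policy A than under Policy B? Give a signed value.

Policy A (G + 52):
  G = 79 + 52 = 131
  P = 44
  V = 204 + 6·131 + 6·44 = 1254
Policy B (P − 21):
  G = 79
  P = 44 − 21 = 23
  V = 204 + 6·79 + 6·23 = 816
V: 1254 − 816 = 438

438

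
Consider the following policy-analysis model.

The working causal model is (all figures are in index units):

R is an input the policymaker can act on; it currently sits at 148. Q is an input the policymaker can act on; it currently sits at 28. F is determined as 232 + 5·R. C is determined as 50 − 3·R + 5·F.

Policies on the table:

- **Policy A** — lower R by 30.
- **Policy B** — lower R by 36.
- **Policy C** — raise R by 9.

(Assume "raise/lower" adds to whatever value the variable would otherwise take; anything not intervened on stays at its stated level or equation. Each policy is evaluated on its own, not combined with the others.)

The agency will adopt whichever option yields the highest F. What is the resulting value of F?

1017

Policy A (R − 30):
  R = 148 − 30 = 118
  F = 232 + 5·118 = 822
Policy B (R − 36):
  R = 148 − 36 = 112
  F = 232 + 5·112 = 792
Policy C (R + 9):
  R = 148 + 9 = 157
  F = 232 + 5·157 = 1017
Comparing — Policy A: F=822, Policy B: F=792, Policy C: F=1017. Highest is 1017 (Policy C).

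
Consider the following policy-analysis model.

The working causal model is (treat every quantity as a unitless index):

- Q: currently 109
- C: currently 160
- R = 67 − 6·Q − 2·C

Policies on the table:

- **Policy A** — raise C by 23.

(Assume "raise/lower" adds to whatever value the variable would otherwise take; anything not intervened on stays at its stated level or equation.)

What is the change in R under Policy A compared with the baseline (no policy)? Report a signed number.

-46

Baseline:
  Q = 109
  C = 160
  R = 67 − 6·109 − 2·160 = -907
Policy A (C + 23):
  Q = 109
  C = 160 + 23 = 183
  R = 67 − 6·109 − 2·183 = -953
Change in R: -953 − (-907) = -46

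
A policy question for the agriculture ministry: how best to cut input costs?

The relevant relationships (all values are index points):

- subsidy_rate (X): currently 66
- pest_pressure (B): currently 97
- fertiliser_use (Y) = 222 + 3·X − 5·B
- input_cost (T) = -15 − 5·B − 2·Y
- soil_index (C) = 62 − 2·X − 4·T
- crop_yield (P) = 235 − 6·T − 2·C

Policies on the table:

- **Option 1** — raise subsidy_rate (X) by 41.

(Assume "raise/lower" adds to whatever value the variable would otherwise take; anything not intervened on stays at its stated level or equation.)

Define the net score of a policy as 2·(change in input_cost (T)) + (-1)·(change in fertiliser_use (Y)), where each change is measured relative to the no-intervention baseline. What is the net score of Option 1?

-615

Baseline:
  X = 66
  B = 97
  Y = 222 + 3·66 − 5·97 = -65
  T = -15 − 5·97 − 2·(-65) = -370
Option 1 (X + 41):
  X = 66 + 41 = 107
  B = 97
  Y = 222 + 3·107 − 5·97 = 58
  T = -15 − 5·97 − 2·58 = -616
ΔT = -616 − (-370) = -246; ΔY = 58 − (-65) = 123
Score = 2·(-246) + (-1)·123 = -615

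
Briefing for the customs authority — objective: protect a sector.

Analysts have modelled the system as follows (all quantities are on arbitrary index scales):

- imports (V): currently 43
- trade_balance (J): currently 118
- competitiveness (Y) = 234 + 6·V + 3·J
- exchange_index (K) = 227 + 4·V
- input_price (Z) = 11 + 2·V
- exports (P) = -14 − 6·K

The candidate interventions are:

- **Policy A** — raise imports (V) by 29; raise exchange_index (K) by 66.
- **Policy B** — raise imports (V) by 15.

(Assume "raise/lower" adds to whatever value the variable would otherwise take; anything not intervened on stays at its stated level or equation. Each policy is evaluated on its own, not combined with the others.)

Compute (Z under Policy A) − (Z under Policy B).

Policy A (V + 29, K + 66):
  V = 43 + 29 = 72
  Z = 11 + 2·72 = 155
Policy B (V + 15):
  V = 43 + 15 = 58
  Z = 11 + 2·58 = 127
Z: 155 − 127 = 28

28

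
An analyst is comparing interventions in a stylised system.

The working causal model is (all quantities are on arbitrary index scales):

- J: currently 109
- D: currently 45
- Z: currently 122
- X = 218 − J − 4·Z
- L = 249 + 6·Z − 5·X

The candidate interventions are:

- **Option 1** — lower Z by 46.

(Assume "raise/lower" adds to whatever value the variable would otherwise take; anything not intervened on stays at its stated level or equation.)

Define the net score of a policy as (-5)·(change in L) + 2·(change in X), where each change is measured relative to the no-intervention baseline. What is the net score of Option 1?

Baseline:
  J = 109
  Z = 122
  X = 218 − 109 − 4·122 = -379
  L = 249 + 6·122 − 5·(-379) = 2876
Option 1 (Z − 46):
  J = 109
  Z = 122 − 46 = 76
  X = 218 − 109 − 4·76 = -195
  L = 249 + 6·76 − 5·(-195) = 1680
ΔL = 1680 − 2876 = -1196; ΔX = -195 − (-379) = 184
Score = (-5)·(-1196) + 2·184 = 6348

6348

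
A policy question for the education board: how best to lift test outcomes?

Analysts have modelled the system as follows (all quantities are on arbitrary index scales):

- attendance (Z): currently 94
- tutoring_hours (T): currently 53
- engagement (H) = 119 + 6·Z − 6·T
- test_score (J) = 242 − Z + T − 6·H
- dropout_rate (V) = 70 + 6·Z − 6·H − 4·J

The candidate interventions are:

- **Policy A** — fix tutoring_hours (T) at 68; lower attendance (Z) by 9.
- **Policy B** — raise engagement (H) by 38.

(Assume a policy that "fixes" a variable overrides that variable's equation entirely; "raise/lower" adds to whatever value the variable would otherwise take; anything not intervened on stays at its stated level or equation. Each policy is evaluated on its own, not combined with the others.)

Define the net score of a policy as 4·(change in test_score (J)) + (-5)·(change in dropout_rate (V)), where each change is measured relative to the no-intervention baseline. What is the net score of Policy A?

17262

Baseline:
  Z = 94
  T = 53
  H = 119 + 6·94 − 6·53 = 365
  J = 242 − 94 + 53 − 6·365 = -1989
  V = 70 + 6·94 − 6·365 − 4·(-1989) = 6400
Policy A (T := 68, Z − 9):
  Z = 94 − 9 = 85
  T = 68
  H = 119 + 6·85 − 6·68 = 221
  J = 242 − 85 + 68 − 6·221 = -1101
  V = 70 + 6·85 − 6·221 − 4·(-1101) = 3658
ΔJ = -1101 − (-1989) = 888; ΔV = 3658 − 6400 = -2742
Score = 4·888 + (-5)·(-2742) = 17262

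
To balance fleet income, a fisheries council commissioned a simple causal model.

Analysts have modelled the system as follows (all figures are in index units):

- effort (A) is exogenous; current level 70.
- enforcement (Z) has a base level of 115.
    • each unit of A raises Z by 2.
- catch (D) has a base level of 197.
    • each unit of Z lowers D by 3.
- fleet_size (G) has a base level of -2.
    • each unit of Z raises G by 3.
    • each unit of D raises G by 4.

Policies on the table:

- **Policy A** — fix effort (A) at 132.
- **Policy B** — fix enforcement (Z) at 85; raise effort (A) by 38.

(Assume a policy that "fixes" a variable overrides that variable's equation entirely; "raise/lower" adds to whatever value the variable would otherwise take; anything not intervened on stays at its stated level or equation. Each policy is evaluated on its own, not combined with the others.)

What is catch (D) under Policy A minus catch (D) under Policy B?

-882

Policy A (A := 132):
  A = 132
  Z = 115 + 2·132 = 379
  D = 197 − 3·379 = -940
Policy B (Z := 85, A + 38):
  A = 70 + 38 = 108
  Z = 85
  D = 197 − 3·85 = -58
D: -940 − (-58) = -882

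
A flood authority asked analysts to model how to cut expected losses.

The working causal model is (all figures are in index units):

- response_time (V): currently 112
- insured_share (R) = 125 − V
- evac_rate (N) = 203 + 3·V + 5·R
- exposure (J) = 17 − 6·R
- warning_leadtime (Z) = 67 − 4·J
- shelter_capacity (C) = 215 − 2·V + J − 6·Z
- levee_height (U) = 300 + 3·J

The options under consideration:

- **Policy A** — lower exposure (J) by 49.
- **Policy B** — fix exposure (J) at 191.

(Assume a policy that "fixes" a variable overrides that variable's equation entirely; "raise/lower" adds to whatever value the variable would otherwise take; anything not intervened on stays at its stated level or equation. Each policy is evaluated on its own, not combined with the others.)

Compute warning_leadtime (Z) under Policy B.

-697

Policy B (J := 191):
  V = 112
  R = 125 − 112 = 13
  J = 191
  Z = 67 − 4·191 = -697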